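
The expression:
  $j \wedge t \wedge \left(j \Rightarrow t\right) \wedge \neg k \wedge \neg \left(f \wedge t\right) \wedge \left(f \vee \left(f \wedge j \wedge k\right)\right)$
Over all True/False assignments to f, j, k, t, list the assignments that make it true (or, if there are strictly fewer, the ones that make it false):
is never true.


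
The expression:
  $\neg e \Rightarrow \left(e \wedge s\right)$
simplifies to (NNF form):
$e$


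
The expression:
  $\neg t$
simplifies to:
$\neg t$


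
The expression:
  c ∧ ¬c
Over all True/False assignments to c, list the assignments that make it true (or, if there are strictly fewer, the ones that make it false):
is never true.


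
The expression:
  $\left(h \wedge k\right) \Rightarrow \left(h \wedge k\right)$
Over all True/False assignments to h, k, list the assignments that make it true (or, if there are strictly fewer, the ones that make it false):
is always true.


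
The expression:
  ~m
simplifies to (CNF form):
~m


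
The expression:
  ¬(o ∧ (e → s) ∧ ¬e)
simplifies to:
e ∨ ¬o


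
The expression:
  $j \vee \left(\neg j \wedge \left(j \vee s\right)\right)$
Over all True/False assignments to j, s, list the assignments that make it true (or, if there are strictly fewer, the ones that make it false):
is false only for:
  j=False, s=False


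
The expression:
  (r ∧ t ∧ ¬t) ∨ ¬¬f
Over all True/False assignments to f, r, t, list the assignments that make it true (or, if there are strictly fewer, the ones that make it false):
is true only for:
  f=True, r=False, t=False;
  f=True, r=False, t=True;
  f=True, r=True, t=False;
  f=True, r=True, t=True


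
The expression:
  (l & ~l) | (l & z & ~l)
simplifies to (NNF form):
False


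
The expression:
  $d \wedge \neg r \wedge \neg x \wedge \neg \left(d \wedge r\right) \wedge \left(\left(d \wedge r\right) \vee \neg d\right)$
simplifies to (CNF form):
$\text{False}$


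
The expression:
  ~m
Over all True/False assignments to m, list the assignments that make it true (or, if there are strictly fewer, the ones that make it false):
is true only for:
  m=False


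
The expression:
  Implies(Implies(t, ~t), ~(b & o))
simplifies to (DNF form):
t | ~b | ~o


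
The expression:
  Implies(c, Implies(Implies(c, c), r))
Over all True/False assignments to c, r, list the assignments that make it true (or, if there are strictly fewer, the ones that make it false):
is false only for:
  c=True, r=False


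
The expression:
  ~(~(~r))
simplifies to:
~r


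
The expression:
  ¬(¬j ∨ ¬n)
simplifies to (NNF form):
j ∧ n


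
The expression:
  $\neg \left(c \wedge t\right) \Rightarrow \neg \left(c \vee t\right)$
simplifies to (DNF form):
$\left(c \wedge t\right) \vee \left(\neg c \wedge \neg t\right)$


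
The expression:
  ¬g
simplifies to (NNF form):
¬g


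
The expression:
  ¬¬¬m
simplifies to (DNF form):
¬m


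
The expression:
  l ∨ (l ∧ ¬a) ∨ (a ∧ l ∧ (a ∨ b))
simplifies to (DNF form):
l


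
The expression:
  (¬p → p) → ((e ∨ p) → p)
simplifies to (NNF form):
True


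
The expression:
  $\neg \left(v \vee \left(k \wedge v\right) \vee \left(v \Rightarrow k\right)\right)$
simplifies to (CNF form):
$\text{False}$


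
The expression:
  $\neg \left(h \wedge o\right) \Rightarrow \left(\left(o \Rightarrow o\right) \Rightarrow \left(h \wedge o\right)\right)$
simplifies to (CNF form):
$h \wedge o$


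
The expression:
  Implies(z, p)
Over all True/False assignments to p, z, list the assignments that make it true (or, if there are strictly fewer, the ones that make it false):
is false only for:
  p=False, z=True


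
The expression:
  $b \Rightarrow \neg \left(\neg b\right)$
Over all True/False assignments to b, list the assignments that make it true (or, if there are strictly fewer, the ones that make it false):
is always true.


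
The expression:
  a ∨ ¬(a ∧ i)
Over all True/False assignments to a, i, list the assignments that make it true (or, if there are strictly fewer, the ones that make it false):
is always true.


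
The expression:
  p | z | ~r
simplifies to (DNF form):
p | z | ~r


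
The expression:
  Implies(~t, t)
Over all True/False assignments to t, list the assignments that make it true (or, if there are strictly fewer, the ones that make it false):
is true only for:
  t=True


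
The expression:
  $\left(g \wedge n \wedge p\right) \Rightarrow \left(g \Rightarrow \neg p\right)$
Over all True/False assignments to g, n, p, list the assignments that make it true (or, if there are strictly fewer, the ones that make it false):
is false only for:
  g=True, n=True, p=True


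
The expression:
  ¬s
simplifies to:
¬s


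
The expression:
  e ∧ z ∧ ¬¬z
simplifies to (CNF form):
e ∧ z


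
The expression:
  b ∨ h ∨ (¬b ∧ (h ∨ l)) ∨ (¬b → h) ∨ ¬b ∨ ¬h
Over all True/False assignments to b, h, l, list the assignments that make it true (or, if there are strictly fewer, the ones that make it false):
is always true.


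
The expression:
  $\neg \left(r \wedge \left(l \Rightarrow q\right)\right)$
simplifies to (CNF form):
$\left(l \vee \neg r\right) \wedge \left(\neg q \vee \neg r\right)$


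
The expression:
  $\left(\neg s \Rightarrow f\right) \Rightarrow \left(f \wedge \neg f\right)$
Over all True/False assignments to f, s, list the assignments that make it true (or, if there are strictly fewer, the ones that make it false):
is true only for:
  f=False, s=False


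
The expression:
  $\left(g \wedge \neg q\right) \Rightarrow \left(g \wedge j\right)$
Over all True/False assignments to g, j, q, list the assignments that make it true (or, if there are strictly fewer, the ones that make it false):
is false only for:
  g=True, j=False, q=False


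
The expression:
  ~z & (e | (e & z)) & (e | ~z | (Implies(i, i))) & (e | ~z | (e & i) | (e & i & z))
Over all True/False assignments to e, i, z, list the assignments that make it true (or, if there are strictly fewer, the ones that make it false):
is true only for:
  e=True, i=False, z=False;
  e=True, i=True, z=False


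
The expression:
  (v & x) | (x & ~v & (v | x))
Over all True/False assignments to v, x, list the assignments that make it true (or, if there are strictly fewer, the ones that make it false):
is true only for:
  v=False, x=True;
  v=True, x=True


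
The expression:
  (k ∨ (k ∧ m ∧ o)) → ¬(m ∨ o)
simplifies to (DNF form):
(¬m ∧ ¬o) ∨ ¬k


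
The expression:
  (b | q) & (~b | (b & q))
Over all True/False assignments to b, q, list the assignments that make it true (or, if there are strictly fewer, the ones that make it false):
is true only for:
  b=False, q=True;
  b=True, q=True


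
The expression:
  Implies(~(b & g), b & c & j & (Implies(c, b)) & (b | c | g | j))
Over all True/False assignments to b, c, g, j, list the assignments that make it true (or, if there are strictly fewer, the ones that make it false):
is true only for:
  b=True, c=False, g=True, j=False;
  b=True, c=False, g=True, j=True;
  b=True, c=True, g=False, j=True;
  b=True, c=True, g=True, j=False;
  b=True, c=True, g=True, j=True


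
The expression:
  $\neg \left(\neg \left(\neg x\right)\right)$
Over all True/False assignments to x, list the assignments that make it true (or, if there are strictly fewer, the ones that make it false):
is true only for:
  x=False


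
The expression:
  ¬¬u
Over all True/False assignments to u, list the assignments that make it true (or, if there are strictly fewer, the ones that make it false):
is true only for:
  u=True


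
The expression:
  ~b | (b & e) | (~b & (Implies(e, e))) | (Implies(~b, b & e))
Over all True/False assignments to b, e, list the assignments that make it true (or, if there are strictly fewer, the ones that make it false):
is always true.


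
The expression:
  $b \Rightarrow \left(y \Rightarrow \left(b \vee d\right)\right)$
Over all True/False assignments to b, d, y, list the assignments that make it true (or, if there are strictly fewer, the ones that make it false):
is always true.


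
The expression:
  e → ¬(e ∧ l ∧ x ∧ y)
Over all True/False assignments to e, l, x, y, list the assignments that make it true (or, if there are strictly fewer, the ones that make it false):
is false only for:
  e=True, l=True, x=True, y=True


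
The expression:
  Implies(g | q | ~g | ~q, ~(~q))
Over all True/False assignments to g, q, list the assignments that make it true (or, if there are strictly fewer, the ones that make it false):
is true only for:
  g=False, q=True;
  g=True, q=True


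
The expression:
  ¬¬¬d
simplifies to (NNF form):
¬d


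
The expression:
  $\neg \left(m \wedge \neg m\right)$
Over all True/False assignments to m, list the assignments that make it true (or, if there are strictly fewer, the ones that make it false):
is always true.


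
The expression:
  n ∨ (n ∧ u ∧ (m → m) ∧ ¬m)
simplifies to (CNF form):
n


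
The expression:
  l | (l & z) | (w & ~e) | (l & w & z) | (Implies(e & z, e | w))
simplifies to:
True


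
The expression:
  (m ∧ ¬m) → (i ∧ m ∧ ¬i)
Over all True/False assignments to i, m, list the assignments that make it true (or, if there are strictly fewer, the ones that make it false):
is always true.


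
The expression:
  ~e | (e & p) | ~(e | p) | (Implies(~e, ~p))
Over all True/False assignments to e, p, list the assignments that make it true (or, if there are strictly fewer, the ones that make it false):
is always true.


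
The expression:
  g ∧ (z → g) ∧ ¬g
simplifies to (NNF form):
False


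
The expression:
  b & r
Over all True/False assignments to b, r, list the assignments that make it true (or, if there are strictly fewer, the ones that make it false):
is true only for:
  b=True, r=True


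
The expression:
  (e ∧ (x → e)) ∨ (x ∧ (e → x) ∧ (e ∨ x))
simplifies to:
e ∨ x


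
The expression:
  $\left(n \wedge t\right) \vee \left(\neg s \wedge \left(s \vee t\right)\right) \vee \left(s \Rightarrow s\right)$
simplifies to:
$\text{True}$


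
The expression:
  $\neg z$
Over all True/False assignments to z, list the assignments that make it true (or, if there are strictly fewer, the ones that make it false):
is true only for:
  z=False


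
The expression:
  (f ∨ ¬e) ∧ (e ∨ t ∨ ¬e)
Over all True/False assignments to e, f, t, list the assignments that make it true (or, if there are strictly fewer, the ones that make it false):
is false only for:
  e=True, f=False, t=False;
  e=True, f=False, t=True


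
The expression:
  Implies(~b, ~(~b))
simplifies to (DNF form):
b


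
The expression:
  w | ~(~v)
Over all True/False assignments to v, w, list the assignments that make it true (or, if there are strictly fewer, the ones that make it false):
is false only for:
  v=False, w=False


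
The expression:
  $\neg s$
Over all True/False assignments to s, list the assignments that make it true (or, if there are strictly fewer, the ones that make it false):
is true only for:
  s=False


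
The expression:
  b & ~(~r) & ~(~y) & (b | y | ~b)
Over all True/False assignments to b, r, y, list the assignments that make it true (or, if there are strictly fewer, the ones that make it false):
is true only for:
  b=True, r=True, y=True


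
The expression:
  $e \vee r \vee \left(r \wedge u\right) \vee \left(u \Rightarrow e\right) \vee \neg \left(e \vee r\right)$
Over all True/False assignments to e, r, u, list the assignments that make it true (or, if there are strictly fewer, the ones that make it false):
is always true.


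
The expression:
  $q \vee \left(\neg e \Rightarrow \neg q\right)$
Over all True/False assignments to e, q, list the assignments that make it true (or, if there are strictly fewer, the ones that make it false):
is always true.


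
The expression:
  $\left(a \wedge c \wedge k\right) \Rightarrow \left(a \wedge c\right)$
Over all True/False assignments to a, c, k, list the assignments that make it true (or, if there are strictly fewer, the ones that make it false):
is always true.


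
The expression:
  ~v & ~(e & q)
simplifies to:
~v & (~e | ~q)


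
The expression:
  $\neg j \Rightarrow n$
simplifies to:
$j \vee n$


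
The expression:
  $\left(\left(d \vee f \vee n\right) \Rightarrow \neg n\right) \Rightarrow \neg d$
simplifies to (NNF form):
$n \vee \neg d$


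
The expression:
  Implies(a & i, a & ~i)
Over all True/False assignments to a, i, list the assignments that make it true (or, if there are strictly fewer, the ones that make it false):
is false only for:
  a=True, i=True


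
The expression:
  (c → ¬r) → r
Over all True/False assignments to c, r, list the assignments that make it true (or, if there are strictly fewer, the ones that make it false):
is true only for:
  c=False, r=True;
  c=True, r=True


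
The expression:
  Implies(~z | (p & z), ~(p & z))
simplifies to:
~p | ~z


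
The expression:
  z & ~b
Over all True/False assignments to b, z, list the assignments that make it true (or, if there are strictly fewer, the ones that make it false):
is true only for:
  b=False, z=True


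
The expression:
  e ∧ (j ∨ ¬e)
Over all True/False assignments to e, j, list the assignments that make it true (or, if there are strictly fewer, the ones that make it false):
is true only for:
  e=True, j=True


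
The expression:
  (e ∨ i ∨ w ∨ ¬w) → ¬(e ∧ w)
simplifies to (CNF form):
¬e ∨ ¬w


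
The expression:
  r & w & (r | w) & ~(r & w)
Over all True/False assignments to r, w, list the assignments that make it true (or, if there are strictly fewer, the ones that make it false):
is never true.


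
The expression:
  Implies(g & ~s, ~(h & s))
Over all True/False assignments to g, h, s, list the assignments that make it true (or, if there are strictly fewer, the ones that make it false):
is always true.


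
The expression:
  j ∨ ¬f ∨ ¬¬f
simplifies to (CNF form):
True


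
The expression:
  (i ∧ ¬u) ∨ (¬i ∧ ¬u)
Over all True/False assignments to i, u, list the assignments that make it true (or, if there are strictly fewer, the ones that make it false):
is true only for:
  i=False, u=False;
  i=True, u=False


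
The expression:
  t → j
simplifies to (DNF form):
j ∨ ¬t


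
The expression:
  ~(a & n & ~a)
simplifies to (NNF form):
True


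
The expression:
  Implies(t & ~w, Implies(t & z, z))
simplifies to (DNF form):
True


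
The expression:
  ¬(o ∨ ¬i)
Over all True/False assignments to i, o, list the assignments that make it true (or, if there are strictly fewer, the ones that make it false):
is true only for:
  i=True, o=False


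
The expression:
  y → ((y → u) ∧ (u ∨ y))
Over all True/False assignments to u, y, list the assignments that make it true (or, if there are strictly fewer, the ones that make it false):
is false only for:
  u=False, y=True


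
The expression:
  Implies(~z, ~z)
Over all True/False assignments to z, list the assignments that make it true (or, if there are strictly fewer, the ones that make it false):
is always true.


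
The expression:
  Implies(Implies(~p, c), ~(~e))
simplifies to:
e | (~c & ~p)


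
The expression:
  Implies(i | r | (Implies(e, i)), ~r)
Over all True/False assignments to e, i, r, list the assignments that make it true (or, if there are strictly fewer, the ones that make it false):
is true only for:
  e=False, i=False, r=False;
  e=False, i=True, r=False;
  e=True, i=False, r=False;
  e=True, i=True, r=False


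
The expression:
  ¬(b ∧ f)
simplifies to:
¬b ∨ ¬f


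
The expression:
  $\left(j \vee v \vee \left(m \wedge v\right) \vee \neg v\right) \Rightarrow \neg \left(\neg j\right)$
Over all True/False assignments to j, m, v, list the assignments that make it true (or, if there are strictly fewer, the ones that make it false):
is true only for:
  j=True, m=False, v=False;
  j=True, m=False, v=True;
  j=True, m=True, v=False;
  j=True, m=True, v=True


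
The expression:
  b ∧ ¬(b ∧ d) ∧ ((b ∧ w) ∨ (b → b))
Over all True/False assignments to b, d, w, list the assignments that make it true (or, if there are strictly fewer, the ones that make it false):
is true only for:
  b=True, d=False, w=False;
  b=True, d=False, w=True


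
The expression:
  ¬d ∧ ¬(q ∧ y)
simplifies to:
¬d ∧ (¬q ∨ ¬y)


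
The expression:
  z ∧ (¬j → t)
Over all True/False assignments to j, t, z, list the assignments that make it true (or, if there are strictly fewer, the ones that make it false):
is true only for:
  j=False, t=True, z=True;
  j=True, t=False, z=True;
  j=True, t=True, z=True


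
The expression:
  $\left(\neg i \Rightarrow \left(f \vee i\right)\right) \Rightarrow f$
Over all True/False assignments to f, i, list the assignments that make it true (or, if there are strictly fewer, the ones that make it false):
is false only for:
  f=False, i=True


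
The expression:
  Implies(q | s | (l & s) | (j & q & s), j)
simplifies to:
j | (~q & ~s)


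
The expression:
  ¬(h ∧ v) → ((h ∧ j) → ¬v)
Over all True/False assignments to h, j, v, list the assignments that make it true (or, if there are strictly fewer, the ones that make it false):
is always true.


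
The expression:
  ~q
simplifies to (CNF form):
~q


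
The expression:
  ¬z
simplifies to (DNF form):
¬z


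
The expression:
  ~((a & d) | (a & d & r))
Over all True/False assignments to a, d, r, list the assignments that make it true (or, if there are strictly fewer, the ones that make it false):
is false only for:
  a=True, d=True, r=False;
  a=True, d=True, r=True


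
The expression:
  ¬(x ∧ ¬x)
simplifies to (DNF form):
True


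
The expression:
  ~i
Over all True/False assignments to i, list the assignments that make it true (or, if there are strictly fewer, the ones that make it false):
is true only for:
  i=False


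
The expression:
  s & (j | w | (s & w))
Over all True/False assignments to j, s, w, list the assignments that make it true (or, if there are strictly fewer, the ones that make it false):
is true only for:
  j=False, s=True, w=True;
  j=True, s=True, w=False;
  j=True, s=True, w=True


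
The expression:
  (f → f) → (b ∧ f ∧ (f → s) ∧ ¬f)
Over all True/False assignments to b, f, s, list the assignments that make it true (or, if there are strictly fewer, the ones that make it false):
is never true.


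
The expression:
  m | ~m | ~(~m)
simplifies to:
True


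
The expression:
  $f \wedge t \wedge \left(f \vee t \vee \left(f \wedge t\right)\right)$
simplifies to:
$f \wedge t$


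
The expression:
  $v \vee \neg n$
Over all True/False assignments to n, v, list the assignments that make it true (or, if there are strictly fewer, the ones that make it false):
is false only for:
  n=True, v=False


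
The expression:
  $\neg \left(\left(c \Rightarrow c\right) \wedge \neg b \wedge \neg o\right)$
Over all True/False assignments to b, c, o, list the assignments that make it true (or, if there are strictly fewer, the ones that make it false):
is false only for:
  b=False, c=False, o=False;
  b=False, c=True, o=False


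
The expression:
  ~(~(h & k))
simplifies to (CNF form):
h & k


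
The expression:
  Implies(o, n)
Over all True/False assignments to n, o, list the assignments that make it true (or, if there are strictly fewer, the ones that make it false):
is false only for:
  n=False, o=True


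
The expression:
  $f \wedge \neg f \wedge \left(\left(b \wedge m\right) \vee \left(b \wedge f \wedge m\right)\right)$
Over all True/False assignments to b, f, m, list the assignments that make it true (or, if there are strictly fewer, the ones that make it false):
is never true.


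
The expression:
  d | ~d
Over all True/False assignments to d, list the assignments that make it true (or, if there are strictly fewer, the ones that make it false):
is always true.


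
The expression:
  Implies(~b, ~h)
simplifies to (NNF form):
b | ~h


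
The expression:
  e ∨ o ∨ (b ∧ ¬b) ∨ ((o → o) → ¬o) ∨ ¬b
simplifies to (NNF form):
True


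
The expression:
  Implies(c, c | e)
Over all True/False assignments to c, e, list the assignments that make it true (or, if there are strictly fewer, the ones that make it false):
is always true.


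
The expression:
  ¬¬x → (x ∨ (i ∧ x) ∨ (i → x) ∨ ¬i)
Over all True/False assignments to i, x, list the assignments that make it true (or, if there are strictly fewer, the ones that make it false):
is always true.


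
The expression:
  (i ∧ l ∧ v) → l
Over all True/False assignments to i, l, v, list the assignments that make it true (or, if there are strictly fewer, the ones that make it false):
is always true.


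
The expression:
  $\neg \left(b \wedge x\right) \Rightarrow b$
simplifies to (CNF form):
$b$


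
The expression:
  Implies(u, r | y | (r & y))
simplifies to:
r | y | ~u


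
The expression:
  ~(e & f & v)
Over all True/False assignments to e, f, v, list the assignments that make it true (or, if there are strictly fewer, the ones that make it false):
is false only for:
  e=True, f=True, v=True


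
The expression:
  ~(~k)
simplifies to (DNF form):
k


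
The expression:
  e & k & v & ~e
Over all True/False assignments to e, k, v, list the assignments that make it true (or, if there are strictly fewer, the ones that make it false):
is never true.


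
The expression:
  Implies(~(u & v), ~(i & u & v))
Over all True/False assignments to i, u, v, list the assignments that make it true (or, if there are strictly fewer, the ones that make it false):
is always true.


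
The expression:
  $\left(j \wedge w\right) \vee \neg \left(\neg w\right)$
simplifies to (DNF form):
$w$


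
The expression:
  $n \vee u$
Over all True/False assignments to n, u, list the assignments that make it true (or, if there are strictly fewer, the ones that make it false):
is false only for:
  n=False, u=False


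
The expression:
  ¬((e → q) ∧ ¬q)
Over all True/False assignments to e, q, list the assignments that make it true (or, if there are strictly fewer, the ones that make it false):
is false only for:
  e=False, q=False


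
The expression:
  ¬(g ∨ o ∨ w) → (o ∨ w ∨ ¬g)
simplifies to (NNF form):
True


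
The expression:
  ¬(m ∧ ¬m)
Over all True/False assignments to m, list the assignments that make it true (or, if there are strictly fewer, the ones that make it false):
is always true.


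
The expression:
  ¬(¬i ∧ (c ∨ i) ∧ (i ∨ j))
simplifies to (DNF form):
i ∨ ¬c ∨ ¬j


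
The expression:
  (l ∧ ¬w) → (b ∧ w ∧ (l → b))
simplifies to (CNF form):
w ∨ ¬l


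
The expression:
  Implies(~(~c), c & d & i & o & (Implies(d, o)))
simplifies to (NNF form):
~c | (d & i & o)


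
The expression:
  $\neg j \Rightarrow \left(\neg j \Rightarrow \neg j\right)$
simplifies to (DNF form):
$\text{True}$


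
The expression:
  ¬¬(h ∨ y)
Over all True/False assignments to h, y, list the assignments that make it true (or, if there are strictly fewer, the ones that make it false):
is false only for:
  h=False, y=False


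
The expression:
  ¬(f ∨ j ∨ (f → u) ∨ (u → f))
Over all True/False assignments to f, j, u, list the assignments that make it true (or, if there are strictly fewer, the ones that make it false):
is never true.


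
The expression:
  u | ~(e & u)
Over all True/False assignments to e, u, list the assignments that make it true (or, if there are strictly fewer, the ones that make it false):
is always true.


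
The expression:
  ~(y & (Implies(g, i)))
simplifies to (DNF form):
~y | (g & ~i)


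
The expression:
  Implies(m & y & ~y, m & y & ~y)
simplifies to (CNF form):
True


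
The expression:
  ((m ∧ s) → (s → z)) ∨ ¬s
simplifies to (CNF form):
z ∨ ¬m ∨ ¬s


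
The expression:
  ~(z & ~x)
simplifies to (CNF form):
x | ~z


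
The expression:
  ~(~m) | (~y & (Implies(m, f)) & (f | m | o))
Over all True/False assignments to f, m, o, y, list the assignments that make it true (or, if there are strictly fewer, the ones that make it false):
is false only for:
  f=False, m=False, o=False, y=False;
  f=False, m=False, o=False, y=True;
  f=False, m=False, o=True, y=True;
  f=True, m=False, o=False, y=True;
  f=True, m=False, o=True, y=True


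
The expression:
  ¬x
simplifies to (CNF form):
¬x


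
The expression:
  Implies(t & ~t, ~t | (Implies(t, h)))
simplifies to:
True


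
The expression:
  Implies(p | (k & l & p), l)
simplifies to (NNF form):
l | ~p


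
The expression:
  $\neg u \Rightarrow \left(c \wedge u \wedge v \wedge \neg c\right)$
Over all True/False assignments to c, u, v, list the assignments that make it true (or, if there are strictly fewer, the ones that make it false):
is true only for:
  c=False, u=True, v=False;
  c=False, u=True, v=True;
  c=True, u=True, v=False;
  c=True, u=True, v=True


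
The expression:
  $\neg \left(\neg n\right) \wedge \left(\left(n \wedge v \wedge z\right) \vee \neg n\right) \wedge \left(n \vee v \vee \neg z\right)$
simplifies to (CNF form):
$n \wedge v \wedge z$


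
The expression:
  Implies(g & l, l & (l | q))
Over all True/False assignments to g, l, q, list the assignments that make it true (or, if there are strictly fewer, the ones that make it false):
is always true.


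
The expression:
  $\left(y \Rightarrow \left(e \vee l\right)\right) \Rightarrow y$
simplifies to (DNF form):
$y$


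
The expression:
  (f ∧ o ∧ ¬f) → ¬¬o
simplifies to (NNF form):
True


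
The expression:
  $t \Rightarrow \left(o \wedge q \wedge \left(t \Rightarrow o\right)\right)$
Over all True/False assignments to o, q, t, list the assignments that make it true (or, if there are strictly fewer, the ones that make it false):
is false only for:
  o=False, q=False, t=True;
  o=False, q=True, t=True;
  o=True, q=False, t=True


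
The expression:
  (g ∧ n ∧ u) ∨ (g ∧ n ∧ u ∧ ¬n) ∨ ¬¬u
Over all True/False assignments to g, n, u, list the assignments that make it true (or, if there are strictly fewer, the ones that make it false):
is true only for:
  g=False, n=False, u=True;
  g=False, n=True, u=True;
  g=True, n=False, u=True;
  g=True, n=True, u=True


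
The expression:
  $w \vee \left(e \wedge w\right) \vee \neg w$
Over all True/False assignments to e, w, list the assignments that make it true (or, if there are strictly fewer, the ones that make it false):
is always true.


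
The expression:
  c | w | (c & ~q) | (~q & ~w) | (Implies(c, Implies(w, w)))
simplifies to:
True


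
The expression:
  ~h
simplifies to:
~h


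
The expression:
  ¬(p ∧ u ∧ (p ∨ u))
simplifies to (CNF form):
¬p ∨ ¬u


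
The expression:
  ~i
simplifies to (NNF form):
~i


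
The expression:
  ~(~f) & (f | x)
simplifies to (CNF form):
f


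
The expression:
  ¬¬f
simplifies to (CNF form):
f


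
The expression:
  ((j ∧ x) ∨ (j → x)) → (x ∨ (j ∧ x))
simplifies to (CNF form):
j ∨ x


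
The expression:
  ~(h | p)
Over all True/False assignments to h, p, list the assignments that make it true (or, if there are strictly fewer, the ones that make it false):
is true only for:
  h=False, p=False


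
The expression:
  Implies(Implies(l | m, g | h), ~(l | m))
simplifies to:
(~g & ~h) | (~l & ~m)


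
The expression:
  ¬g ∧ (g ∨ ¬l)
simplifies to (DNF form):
¬g ∧ ¬l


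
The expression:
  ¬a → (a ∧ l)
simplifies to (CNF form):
a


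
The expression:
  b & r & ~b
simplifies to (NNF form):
False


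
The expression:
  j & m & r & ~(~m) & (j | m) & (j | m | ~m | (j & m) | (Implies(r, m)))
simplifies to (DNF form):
j & m & r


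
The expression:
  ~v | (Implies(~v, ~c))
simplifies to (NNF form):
True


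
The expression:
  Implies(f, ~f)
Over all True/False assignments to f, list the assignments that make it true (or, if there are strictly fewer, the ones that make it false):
is true only for:
  f=False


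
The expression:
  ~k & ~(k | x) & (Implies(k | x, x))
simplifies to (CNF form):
~k & ~x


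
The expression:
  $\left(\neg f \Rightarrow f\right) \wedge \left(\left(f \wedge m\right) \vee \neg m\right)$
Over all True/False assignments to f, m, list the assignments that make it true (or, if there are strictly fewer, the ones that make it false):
is true only for:
  f=True, m=False;
  f=True, m=True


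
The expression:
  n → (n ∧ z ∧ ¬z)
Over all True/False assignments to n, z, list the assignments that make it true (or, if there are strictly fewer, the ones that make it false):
is true only for:
  n=False, z=False;
  n=False, z=True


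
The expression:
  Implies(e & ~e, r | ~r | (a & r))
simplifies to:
True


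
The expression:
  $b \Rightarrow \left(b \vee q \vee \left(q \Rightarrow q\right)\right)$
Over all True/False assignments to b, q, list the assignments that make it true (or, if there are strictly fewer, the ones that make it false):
is always true.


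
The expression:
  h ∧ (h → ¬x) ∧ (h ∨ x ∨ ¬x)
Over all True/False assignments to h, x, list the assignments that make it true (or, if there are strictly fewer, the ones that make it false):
is true only for:
  h=True, x=False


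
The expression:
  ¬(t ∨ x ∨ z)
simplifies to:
¬t ∧ ¬x ∧ ¬z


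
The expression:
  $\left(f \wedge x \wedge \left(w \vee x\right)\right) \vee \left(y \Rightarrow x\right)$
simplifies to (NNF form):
$x \vee \neg y$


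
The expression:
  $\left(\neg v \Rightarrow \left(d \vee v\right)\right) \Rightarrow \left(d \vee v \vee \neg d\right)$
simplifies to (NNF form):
$\text{True}$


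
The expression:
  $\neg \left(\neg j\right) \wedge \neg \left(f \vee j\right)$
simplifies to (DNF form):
$\text{False}$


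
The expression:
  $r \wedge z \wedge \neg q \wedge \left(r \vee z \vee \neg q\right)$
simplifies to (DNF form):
$r \wedge z \wedge \neg q$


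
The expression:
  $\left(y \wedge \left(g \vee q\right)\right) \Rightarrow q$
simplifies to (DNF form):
$q \vee \neg g \vee \neg y$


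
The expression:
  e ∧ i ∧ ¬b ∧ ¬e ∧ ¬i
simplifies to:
False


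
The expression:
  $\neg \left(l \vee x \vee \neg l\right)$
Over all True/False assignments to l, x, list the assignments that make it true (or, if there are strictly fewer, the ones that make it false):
is never true.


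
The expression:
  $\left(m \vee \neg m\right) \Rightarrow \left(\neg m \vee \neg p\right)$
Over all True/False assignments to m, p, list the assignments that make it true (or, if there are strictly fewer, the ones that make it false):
is false only for:
  m=True, p=True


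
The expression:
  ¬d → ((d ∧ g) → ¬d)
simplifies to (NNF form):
True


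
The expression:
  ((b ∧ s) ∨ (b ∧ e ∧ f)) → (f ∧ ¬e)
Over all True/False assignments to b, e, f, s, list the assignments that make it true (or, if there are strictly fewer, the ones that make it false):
is false only for:
  b=True, e=False, f=False, s=True;
  b=True, e=True, f=False, s=True;
  b=True, e=True, f=True, s=False;
  b=True, e=True, f=True, s=True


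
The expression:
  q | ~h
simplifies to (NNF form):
q | ~h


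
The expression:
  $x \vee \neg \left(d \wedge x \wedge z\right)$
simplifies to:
$\text{True}$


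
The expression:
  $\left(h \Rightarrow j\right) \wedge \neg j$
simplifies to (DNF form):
$\neg h \wedge \neg j$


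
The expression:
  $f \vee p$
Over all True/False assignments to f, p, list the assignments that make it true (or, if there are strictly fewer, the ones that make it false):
is false only for:
  f=False, p=False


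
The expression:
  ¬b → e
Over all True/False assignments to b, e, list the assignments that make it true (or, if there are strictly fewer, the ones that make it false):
is false only for:
  b=False, e=False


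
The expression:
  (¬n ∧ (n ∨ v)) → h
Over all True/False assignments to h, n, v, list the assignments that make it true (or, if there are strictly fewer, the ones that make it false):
is false only for:
  h=False, n=False, v=True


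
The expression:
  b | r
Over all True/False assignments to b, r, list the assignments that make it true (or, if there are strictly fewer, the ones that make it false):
is false only for:
  b=False, r=False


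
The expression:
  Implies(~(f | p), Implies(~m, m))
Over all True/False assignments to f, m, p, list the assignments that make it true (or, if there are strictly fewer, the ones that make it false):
is false only for:
  f=False, m=False, p=False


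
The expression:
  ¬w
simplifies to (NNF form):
¬w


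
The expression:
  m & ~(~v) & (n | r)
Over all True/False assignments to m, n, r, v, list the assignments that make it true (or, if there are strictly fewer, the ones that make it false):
is true only for:
  m=True, n=False, r=True, v=True;
  m=True, n=True, r=False, v=True;
  m=True, n=True, r=True, v=True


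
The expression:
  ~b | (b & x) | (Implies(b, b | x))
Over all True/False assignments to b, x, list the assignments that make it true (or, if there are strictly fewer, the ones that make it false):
is always true.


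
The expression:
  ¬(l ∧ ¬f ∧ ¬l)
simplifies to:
True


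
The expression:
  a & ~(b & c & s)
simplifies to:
a & (~b | ~c | ~s)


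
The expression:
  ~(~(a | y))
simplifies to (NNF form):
a | y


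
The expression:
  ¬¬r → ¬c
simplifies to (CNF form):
¬c ∨ ¬r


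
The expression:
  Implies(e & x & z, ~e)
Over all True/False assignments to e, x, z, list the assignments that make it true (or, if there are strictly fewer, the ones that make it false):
is false only for:
  e=True, x=True, z=True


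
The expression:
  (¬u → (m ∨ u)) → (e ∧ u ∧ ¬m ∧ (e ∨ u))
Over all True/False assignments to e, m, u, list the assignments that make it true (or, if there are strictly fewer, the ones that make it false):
is true only for:
  e=False, m=False, u=False;
  e=True, m=False, u=False;
  e=True, m=False, u=True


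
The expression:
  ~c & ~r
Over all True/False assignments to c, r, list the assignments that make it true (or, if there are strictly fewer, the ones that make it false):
is true only for:
  c=False, r=False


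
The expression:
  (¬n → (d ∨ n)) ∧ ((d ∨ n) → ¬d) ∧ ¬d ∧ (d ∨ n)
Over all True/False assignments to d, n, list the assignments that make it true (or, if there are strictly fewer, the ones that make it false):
is true only for:
  d=False, n=True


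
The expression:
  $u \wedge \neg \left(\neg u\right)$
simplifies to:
$u$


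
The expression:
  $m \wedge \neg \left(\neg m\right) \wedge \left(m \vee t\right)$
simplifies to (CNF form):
$m$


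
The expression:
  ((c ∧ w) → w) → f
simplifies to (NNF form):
f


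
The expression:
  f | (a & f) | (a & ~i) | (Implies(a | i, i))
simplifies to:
True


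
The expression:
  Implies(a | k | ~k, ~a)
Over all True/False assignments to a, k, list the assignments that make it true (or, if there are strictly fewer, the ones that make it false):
is true only for:
  a=False, k=False;
  a=False, k=True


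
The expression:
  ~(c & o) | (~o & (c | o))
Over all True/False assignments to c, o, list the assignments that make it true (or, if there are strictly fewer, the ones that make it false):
is false only for:
  c=True, o=True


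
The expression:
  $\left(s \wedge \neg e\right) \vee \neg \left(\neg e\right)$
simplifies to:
$e \vee s$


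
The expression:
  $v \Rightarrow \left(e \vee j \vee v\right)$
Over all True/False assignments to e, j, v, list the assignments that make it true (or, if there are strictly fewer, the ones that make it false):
is always true.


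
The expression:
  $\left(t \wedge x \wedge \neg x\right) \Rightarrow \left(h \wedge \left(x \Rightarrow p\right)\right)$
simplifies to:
$\text{True}$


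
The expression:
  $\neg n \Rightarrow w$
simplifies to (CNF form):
$n \vee w$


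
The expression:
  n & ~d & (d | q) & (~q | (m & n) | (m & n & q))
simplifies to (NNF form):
m & n & q & ~d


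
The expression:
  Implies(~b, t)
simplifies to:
b | t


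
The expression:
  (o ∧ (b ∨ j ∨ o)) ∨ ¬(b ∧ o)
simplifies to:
True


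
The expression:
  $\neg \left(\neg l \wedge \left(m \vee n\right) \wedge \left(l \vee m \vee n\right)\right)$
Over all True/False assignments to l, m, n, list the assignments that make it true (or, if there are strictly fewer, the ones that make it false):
is false only for:
  l=False, m=False, n=True;
  l=False, m=True, n=False;
  l=False, m=True, n=True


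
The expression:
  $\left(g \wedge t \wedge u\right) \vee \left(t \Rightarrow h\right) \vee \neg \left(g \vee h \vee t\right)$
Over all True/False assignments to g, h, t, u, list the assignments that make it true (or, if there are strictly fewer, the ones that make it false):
is false only for:
  g=False, h=False, t=True, u=False;
  g=False, h=False, t=True, u=True;
  g=True, h=False, t=True, u=False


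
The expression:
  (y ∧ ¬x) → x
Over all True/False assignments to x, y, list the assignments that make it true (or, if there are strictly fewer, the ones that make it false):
is false only for:
  x=False, y=True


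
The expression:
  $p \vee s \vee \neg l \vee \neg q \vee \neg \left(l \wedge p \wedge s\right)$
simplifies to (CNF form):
$\text{True}$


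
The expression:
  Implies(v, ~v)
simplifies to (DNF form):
~v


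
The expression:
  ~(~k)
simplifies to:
k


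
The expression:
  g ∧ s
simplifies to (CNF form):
g ∧ s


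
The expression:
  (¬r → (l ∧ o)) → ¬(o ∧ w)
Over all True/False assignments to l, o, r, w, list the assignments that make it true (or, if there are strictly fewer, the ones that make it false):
is false only for:
  l=False, o=True, r=True, w=True;
  l=True, o=True, r=False, w=True;
  l=True, o=True, r=True, w=True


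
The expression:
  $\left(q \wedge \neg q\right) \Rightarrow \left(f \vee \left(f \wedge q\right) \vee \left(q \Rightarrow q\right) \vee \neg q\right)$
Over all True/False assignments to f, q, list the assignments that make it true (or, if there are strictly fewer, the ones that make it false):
is always true.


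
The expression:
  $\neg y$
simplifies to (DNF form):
$\neg y$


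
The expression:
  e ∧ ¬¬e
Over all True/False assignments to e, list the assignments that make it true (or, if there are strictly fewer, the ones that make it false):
is true only for:
  e=True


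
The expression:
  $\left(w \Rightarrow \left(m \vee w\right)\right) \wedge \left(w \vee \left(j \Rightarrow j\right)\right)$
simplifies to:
$\text{True}$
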